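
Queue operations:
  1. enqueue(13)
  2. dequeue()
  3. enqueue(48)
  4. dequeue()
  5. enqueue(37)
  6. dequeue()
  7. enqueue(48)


enqueue(13) -> [13]
dequeue()->13, []
enqueue(48) -> [48]
dequeue()->48, []
enqueue(37) -> [37]
dequeue()->37, []
enqueue(48) -> [48]

Final queue: [48]


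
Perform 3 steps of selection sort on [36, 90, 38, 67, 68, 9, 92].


Initial: [36, 90, 38, 67, 68, 9, 92]
Step 1: min=9 at 5
  Swap: [9, 90, 38, 67, 68, 36, 92]
Step 2: min=36 at 5
  Swap: [9, 36, 38, 67, 68, 90, 92]
Step 3: min=38 at 2
  Swap: [9, 36, 38, 67, 68, 90, 92]

After 3 steps: [9, 36, 38, 67, 68, 90, 92]


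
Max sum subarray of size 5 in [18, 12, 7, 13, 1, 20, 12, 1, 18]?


[0:5]: 51
[1:6]: 53
[2:7]: 53
[3:8]: 47
[4:9]: 52

Max: 53 at [1:6]


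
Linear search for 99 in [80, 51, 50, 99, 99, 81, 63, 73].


i=0: 80!=99
i=1: 51!=99
i=2: 50!=99
i=3: 99==99 found!

Found at 3, 4 comps


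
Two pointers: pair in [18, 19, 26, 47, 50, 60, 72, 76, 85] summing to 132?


lo=0(18)+hi=8(85)=103
lo=1(19)+hi=8(85)=104
lo=2(26)+hi=8(85)=111
lo=3(47)+hi=8(85)=132

Yes: 47+85=132


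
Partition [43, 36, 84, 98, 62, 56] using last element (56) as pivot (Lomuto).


Pivot: 56
  43 <= 56: advance i (no swap)
  36 <= 56: advance i (no swap)
Place pivot at 2: [43, 36, 56, 98, 62, 84]

Partitioned: [43, 36, 56, 98, 62, 84]


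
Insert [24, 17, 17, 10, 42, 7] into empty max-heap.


Insert 24: [24]
Insert 17: [24, 17]
Insert 17: [24, 17, 17]
Insert 10: [24, 17, 17, 10]
Insert 42: [42, 24, 17, 10, 17]
Insert 7: [42, 24, 17, 10, 17, 7]

Final heap: [42, 24, 17, 10, 17, 7]


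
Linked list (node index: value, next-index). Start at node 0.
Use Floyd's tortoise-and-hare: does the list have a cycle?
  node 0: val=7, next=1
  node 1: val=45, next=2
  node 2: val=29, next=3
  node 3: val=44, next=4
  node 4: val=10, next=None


Floyd's tortoise (slow, +1) and hare (fast, +2):
  init: slow=0, fast=0
  step 1: slow=1, fast=2
  step 2: slow=2, fast=4
  step 3: fast -> None, no cycle

Cycle: no


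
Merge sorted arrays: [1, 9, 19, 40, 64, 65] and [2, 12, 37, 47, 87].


Take 1 from A
Take 2 from B
Take 9 from A
Take 12 from B
Take 19 from A
Take 37 from B
Take 40 from A
Take 47 from B
Take 64 from A
Take 65 from A

Merged: [1, 2, 9, 12, 19, 37, 40, 47, 64, 65, 87]


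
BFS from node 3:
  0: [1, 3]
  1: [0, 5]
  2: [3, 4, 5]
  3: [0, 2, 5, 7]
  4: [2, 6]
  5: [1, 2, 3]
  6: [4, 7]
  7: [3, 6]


Visit 3, enqueue [0, 2, 5, 7]
Visit 0, enqueue [1]
Visit 2, enqueue [4]
Visit 5, enqueue []
Visit 7, enqueue [6]
Visit 1, enqueue []
Visit 4, enqueue []
Visit 6, enqueue []

BFS order: [3, 0, 2, 5, 7, 1, 4, 6]


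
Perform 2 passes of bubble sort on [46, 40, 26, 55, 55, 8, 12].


Initial: [46, 40, 26, 55, 55, 8, 12]
Pass 1: [40, 26, 46, 55, 8, 12, 55] (4 swaps)
Pass 2: [26, 40, 46, 8, 12, 55, 55] (3 swaps)

After 2 passes: [26, 40, 46, 8, 12, 55, 55]


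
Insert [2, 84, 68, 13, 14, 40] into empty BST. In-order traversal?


Insert 2: root
Insert 84: R from 2
Insert 68: R from 2 -> L from 84
Insert 13: R from 2 -> L from 84 -> L from 68
Insert 14: R from 2 -> L from 84 -> L from 68 -> R from 13
Insert 40: R from 2 -> L from 84 -> L from 68 -> R from 13 -> R from 14

In-order: [2, 13, 14, 40, 68, 84]


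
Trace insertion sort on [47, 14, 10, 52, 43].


Initial: [47, 14, 10, 52, 43]
Insert 14: [14, 47, 10, 52, 43]
Insert 10: [10, 14, 47, 52, 43]
Insert 52: [10, 14, 47, 52, 43]
Insert 43: [10, 14, 43, 47, 52]

Sorted: [10, 14, 43, 47, 52]


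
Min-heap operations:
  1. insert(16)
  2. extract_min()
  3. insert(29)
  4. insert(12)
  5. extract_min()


insert(16) -> [16]
extract_min()->16, []
insert(29) -> [29]
insert(12) -> [12, 29]
extract_min()->12, [29]

Final heap: [29]


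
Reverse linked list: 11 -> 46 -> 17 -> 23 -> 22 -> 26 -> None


Step 1: curr=11, set curr.next=prev(None) | reversed so far: 11
Step 2: curr=46, set curr.next=prev(11) | reversed so far: 46 -> 11
Step 3: curr=17, set curr.next=prev(46) | reversed so far: 17 -> 46 -> 11
Step 4: curr=23, set curr.next=prev(17) | reversed so far: 23 -> 17 -> 46 -> 11
Step 5: curr=22, set curr.next=prev(23) | reversed so far: 22 -> 23 -> 17 -> 46 -> 11
Step 6: curr=26, set curr.next=prev(22) | reversed so far: 26 -> 22 -> 23 -> 17 -> 46 -> 11

26 -> 22 -> 23 -> 17 -> 46 -> 11 -> None


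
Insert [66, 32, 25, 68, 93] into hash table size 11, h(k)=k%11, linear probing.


Insert 66: h=0 -> slot 0
Insert 32: h=10 -> slot 10
Insert 25: h=3 -> slot 3
Insert 68: h=2 -> slot 2
Insert 93: h=5 -> slot 5

Table: [66, None, 68, 25, None, 93, None, None, None, None, 32]


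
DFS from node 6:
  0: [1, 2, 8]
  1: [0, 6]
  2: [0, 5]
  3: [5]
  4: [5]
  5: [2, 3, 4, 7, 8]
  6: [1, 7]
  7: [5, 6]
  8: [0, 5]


Visit 6, push [7, 1]
Visit 1, push [0]
Visit 0, push [8, 2]
Visit 2, push [5]
Visit 5, push [8, 7, 4, 3]
Visit 3, push []
Visit 4, push []
Visit 7, push []
Visit 8, push []

DFS order: [6, 1, 0, 2, 5, 3, 4, 7, 8]


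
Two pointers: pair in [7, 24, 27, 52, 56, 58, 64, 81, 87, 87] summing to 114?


lo=0(7)+hi=9(87)=94
lo=1(24)+hi=9(87)=111
lo=2(27)+hi=9(87)=114

Yes: 27+87=114


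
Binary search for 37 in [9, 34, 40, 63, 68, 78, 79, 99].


Step 1: lo=0, hi=7, mid=3, val=63
Step 2: lo=0, hi=2, mid=1, val=34
Step 3: lo=2, hi=2, mid=2, val=40

Not found


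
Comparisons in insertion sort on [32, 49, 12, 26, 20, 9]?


Algorithm: insertion sort
Input: [32, 49, 12, 26, 20, 9]
Sorted: [9, 12, 20, 26, 32, 49]

15


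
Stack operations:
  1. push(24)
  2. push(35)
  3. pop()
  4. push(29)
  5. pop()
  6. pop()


push(24) -> [24]
push(35) -> [24, 35]
pop()->35, [24]
push(29) -> [24, 29]
pop()->29, [24]
pop()->24, []

Final stack: []


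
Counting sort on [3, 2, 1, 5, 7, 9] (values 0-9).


Input: [3, 2, 1, 5, 7, 9]
Counts: [0, 1, 1, 1, 0, 1, 0, 1, 0, 1]

Sorted: [1, 2, 3, 5, 7, 9]


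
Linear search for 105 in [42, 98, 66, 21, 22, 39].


i=0: 42!=105
i=1: 98!=105
i=2: 66!=105
i=3: 21!=105
i=4: 22!=105
i=5: 39!=105

Not found, 6 comps


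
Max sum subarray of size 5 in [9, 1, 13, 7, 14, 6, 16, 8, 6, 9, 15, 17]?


[0:5]: 44
[1:6]: 41
[2:7]: 56
[3:8]: 51
[4:9]: 50
[5:10]: 45
[6:11]: 54
[7:12]: 55

Max: 56 at [2:7]


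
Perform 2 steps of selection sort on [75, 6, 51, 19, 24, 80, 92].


Initial: [75, 6, 51, 19, 24, 80, 92]
Step 1: min=6 at 1
  Swap: [6, 75, 51, 19, 24, 80, 92]
Step 2: min=19 at 3
  Swap: [6, 19, 51, 75, 24, 80, 92]

After 2 steps: [6, 19, 51, 75, 24, 80, 92]


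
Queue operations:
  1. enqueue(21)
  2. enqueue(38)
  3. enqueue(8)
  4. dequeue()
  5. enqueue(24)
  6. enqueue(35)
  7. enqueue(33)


enqueue(21) -> [21]
enqueue(38) -> [21, 38]
enqueue(8) -> [21, 38, 8]
dequeue()->21, [38, 8]
enqueue(24) -> [38, 8, 24]
enqueue(35) -> [38, 8, 24, 35]
enqueue(33) -> [38, 8, 24, 35, 33]

Final queue: [38, 8, 24, 35, 33]


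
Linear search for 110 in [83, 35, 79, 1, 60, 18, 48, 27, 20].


i=0: 83!=110
i=1: 35!=110
i=2: 79!=110
i=3: 1!=110
i=4: 60!=110
i=5: 18!=110
i=6: 48!=110
i=7: 27!=110
i=8: 20!=110

Not found, 9 comps


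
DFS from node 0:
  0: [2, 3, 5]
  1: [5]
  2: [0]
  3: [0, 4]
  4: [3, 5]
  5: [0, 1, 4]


Visit 0, push [5, 3, 2]
Visit 2, push []
Visit 3, push [4]
Visit 4, push [5]
Visit 5, push [1]
Visit 1, push []

DFS order: [0, 2, 3, 4, 5, 1]


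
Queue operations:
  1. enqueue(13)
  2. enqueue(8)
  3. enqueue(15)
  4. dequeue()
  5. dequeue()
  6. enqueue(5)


enqueue(13) -> [13]
enqueue(8) -> [13, 8]
enqueue(15) -> [13, 8, 15]
dequeue()->13, [8, 15]
dequeue()->8, [15]
enqueue(5) -> [15, 5]

Final queue: [15, 5]


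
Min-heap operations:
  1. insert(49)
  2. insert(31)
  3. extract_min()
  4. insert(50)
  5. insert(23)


insert(49) -> [49]
insert(31) -> [31, 49]
extract_min()->31, [49]
insert(50) -> [49, 50]
insert(23) -> [23, 50, 49]

Final heap: [23, 50, 49]


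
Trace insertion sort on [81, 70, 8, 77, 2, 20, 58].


Initial: [81, 70, 8, 77, 2, 20, 58]
Insert 70: [70, 81, 8, 77, 2, 20, 58]
Insert 8: [8, 70, 81, 77, 2, 20, 58]
Insert 77: [8, 70, 77, 81, 2, 20, 58]
Insert 2: [2, 8, 70, 77, 81, 20, 58]
Insert 20: [2, 8, 20, 70, 77, 81, 58]
Insert 58: [2, 8, 20, 58, 70, 77, 81]

Sorted: [2, 8, 20, 58, 70, 77, 81]


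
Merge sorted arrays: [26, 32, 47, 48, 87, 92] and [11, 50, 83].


Take 11 from B
Take 26 from A
Take 32 from A
Take 47 from A
Take 48 from A
Take 50 from B
Take 83 from B

Merged: [11, 26, 32, 47, 48, 50, 83, 87, 92]


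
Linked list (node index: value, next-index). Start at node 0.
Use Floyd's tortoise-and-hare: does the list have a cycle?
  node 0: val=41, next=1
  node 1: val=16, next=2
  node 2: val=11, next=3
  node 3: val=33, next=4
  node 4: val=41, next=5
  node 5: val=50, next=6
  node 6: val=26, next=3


Floyd's tortoise (slow, +1) and hare (fast, +2):
  init: slow=0, fast=0
  step 1: slow=1, fast=2
  step 2: slow=2, fast=4
  step 3: slow=3, fast=6
  step 4: slow=4, fast=4
  slow == fast at node 4: cycle detected

Cycle: yes


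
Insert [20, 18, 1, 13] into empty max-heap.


Insert 20: [20]
Insert 18: [20, 18]
Insert 1: [20, 18, 1]
Insert 13: [20, 18, 1, 13]

Final heap: [20, 18, 1, 13]


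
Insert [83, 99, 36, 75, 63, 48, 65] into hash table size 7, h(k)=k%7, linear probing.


Insert 83: h=6 -> slot 6
Insert 99: h=1 -> slot 1
Insert 36: h=1, 1 probes -> slot 2
Insert 75: h=5 -> slot 5
Insert 63: h=0 -> slot 0
Insert 48: h=6, 4 probes -> slot 3
Insert 65: h=2, 2 probes -> slot 4

Table: [63, 99, 36, 48, 65, 75, 83]


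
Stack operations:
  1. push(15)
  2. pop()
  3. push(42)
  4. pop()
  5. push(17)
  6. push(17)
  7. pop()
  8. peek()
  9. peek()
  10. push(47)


push(15) -> [15]
pop()->15, []
push(42) -> [42]
pop()->42, []
push(17) -> [17]
push(17) -> [17, 17]
pop()->17, [17]
peek()->17
peek()->17
push(47) -> [17, 47]

Final stack: [17, 47]


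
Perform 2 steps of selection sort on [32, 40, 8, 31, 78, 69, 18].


Initial: [32, 40, 8, 31, 78, 69, 18]
Step 1: min=8 at 2
  Swap: [8, 40, 32, 31, 78, 69, 18]
Step 2: min=18 at 6
  Swap: [8, 18, 32, 31, 78, 69, 40]

After 2 steps: [8, 18, 32, 31, 78, 69, 40]


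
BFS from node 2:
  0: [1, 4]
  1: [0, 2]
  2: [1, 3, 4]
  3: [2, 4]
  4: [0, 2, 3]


Visit 2, enqueue [1, 3, 4]
Visit 1, enqueue [0]
Visit 3, enqueue []
Visit 4, enqueue []
Visit 0, enqueue []

BFS order: [2, 1, 3, 4, 0]


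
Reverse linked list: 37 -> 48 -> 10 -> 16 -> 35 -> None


Step 1: curr=37, set curr.next=prev(None) | reversed so far: 37
Step 2: curr=48, set curr.next=prev(37) | reversed so far: 48 -> 37
Step 3: curr=10, set curr.next=prev(48) | reversed so far: 10 -> 48 -> 37
Step 4: curr=16, set curr.next=prev(10) | reversed so far: 16 -> 10 -> 48 -> 37
Step 5: curr=35, set curr.next=prev(16) | reversed so far: 35 -> 16 -> 10 -> 48 -> 37

35 -> 16 -> 10 -> 48 -> 37 -> None


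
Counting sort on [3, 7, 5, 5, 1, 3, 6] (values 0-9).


Input: [3, 7, 5, 5, 1, 3, 6]
Counts: [0, 1, 0, 2, 0, 2, 1, 1, 0, 0]

Sorted: [1, 3, 3, 5, 5, 6, 7]


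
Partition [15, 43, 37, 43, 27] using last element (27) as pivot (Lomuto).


Pivot: 27
  15 <= 27: advance i (no swap)
Place pivot at 1: [15, 27, 37, 43, 43]

Partitioned: [15, 27, 37, 43, 43]


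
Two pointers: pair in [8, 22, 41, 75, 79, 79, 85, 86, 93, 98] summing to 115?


lo=0(8)+hi=9(98)=106
lo=1(22)+hi=9(98)=120
lo=1(22)+hi=8(93)=115

Yes: 22+93=115


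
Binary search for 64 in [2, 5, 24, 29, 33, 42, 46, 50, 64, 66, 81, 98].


Step 1: lo=0, hi=11, mid=5, val=42
Step 2: lo=6, hi=11, mid=8, val=64

Found at index 8


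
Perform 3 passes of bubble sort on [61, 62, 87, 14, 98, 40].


Initial: [61, 62, 87, 14, 98, 40]
Pass 1: [61, 62, 14, 87, 40, 98] (2 swaps)
Pass 2: [61, 14, 62, 40, 87, 98] (2 swaps)
Pass 3: [14, 61, 40, 62, 87, 98] (2 swaps)

After 3 passes: [14, 61, 40, 62, 87, 98]


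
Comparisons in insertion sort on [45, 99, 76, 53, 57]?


Algorithm: insertion sort
Input: [45, 99, 76, 53, 57]
Sorted: [45, 53, 57, 76, 99]

9


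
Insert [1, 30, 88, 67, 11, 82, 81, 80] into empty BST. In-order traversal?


Insert 1: root
Insert 30: R from 1
Insert 88: R from 1 -> R from 30
Insert 67: R from 1 -> R from 30 -> L from 88
Insert 11: R from 1 -> L from 30
Insert 82: R from 1 -> R from 30 -> L from 88 -> R from 67
Insert 81: R from 1 -> R from 30 -> L from 88 -> R from 67 -> L from 82
Insert 80: R from 1 -> R from 30 -> L from 88 -> R from 67 -> L from 82 -> L from 81

In-order: [1, 11, 30, 67, 80, 81, 82, 88]


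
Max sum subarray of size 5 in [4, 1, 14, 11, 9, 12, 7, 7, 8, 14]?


[0:5]: 39
[1:6]: 47
[2:7]: 53
[3:8]: 46
[4:9]: 43
[5:10]: 48

Max: 53 at [2:7]


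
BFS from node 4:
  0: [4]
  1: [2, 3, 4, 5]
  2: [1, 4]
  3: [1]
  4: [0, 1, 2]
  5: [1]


Visit 4, enqueue [0, 1, 2]
Visit 0, enqueue []
Visit 1, enqueue [3, 5]
Visit 2, enqueue []
Visit 3, enqueue []
Visit 5, enqueue []

BFS order: [4, 0, 1, 2, 3, 5]


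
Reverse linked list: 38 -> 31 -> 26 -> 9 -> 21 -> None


Step 1: curr=38, set curr.next=prev(None) | reversed so far: 38
Step 2: curr=31, set curr.next=prev(38) | reversed so far: 31 -> 38
Step 3: curr=26, set curr.next=prev(31) | reversed so far: 26 -> 31 -> 38
Step 4: curr=9, set curr.next=prev(26) | reversed so far: 9 -> 26 -> 31 -> 38
Step 5: curr=21, set curr.next=prev(9) | reversed so far: 21 -> 9 -> 26 -> 31 -> 38

21 -> 9 -> 26 -> 31 -> 38 -> None


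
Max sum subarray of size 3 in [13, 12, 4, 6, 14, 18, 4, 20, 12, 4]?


[0:3]: 29
[1:4]: 22
[2:5]: 24
[3:6]: 38
[4:7]: 36
[5:8]: 42
[6:9]: 36
[7:10]: 36

Max: 42 at [5:8]


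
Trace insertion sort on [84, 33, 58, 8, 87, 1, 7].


Initial: [84, 33, 58, 8, 87, 1, 7]
Insert 33: [33, 84, 58, 8, 87, 1, 7]
Insert 58: [33, 58, 84, 8, 87, 1, 7]
Insert 8: [8, 33, 58, 84, 87, 1, 7]
Insert 87: [8, 33, 58, 84, 87, 1, 7]
Insert 1: [1, 8, 33, 58, 84, 87, 7]
Insert 7: [1, 7, 8, 33, 58, 84, 87]

Sorted: [1, 7, 8, 33, 58, 84, 87]


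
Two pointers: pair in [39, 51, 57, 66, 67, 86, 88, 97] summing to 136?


lo=0(39)+hi=7(97)=136

Yes: 39+97=136


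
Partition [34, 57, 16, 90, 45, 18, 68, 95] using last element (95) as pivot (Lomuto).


Pivot: 95
  34 <= 95: advance i (no swap)
  57 <= 95: advance i (no swap)
  16 <= 95: advance i (no swap)
  90 <= 95: advance i (no swap)
  45 <= 95: advance i (no swap)
  18 <= 95: advance i (no swap)
  68 <= 95: advance i (no swap)
Place pivot at 7: [34, 57, 16, 90, 45, 18, 68, 95]

Partitioned: [34, 57, 16, 90, 45, 18, 68, 95]


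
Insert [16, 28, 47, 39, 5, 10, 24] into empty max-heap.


Insert 16: [16]
Insert 28: [28, 16]
Insert 47: [47, 16, 28]
Insert 39: [47, 39, 28, 16]
Insert 5: [47, 39, 28, 16, 5]
Insert 10: [47, 39, 28, 16, 5, 10]
Insert 24: [47, 39, 28, 16, 5, 10, 24]

Final heap: [47, 39, 28, 16, 5, 10, 24]


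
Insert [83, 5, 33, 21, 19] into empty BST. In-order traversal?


Insert 83: root
Insert 5: L from 83
Insert 33: L from 83 -> R from 5
Insert 21: L from 83 -> R from 5 -> L from 33
Insert 19: L from 83 -> R from 5 -> L from 33 -> L from 21

In-order: [5, 19, 21, 33, 83]


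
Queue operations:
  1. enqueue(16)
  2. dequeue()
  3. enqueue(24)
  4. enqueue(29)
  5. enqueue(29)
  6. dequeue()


enqueue(16) -> [16]
dequeue()->16, []
enqueue(24) -> [24]
enqueue(29) -> [24, 29]
enqueue(29) -> [24, 29, 29]
dequeue()->24, [29, 29]

Final queue: [29, 29]


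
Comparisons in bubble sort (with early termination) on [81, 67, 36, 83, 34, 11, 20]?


Algorithm: bubble sort (with early termination)
Input: [81, 67, 36, 83, 34, 11, 20]
Sorted: [11, 20, 34, 36, 67, 81, 83]

21


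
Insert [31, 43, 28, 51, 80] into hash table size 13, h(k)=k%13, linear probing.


Insert 31: h=5 -> slot 5
Insert 43: h=4 -> slot 4
Insert 28: h=2 -> slot 2
Insert 51: h=12 -> slot 12
Insert 80: h=2, 1 probes -> slot 3

Table: [None, None, 28, 80, 43, 31, None, None, None, None, None, None, 51]


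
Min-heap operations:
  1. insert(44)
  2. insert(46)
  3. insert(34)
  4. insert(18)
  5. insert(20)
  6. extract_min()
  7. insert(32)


insert(44) -> [44]
insert(46) -> [44, 46]
insert(34) -> [34, 46, 44]
insert(18) -> [18, 34, 44, 46]
insert(20) -> [18, 20, 44, 46, 34]
extract_min()->18, [20, 34, 44, 46]
insert(32) -> [20, 32, 44, 46, 34]

Final heap: [20, 32, 44, 46, 34]


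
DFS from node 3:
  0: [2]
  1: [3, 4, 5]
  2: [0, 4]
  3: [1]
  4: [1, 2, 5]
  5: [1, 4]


Visit 3, push [1]
Visit 1, push [5, 4]
Visit 4, push [5, 2]
Visit 2, push [0]
Visit 0, push []
Visit 5, push []

DFS order: [3, 1, 4, 2, 0, 5]


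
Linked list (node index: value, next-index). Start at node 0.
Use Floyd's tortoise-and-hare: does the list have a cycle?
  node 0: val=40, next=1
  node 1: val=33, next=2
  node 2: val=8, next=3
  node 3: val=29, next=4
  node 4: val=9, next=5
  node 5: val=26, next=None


Floyd's tortoise (slow, +1) and hare (fast, +2):
  init: slow=0, fast=0
  step 1: slow=1, fast=2
  step 2: slow=2, fast=4
  step 3: fast 4->5->None, no cycle

Cycle: no


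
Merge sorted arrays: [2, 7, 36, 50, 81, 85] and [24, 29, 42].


Take 2 from A
Take 7 from A
Take 24 from B
Take 29 from B
Take 36 from A
Take 42 from B

Merged: [2, 7, 24, 29, 36, 42, 50, 81, 85]


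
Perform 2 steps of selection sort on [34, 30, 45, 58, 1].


Initial: [34, 30, 45, 58, 1]
Step 1: min=1 at 4
  Swap: [1, 30, 45, 58, 34]
Step 2: min=30 at 1
  Swap: [1, 30, 45, 58, 34]

After 2 steps: [1, 30, 45, 58, 34]


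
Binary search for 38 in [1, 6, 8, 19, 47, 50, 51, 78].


Step 1: lo=0, hi=7, mid=3, val=19
Step 2: lo=4, hi=7, mid=5, val=50
Step 3: lo=4, hi=4, mid=4, val=47

Not found


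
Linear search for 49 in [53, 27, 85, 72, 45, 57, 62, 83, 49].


i=0: 53!=49
i=1: 27!=49
i=2: 85!=49
i=3: 72!=49
i=4: 45!=49
i=5: 57!=49
i=6: 62!=49
i=7: 83!=49
i=8: 49==49 found!

Found at 8, 9 comps


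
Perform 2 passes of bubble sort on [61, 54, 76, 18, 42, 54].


Initial: [61, 54, 76, 18, 42, 54]
Pass 1: [54, 61, 18, 42, 54, 76] (4 swaps)
Pass 2: [54, 18, 42, 54, 61, 76] (3 swaps)

After 2 passes: [54, 18, 42, 54, 61, 76]


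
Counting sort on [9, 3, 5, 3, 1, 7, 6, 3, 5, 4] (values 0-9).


Input: [9, 3, 5, 3, 1, 7, 6, 3, 5, 4]
Counts: [0, 1, 0, 3, 1, 2, 1, 1, 0, 1]

Sorted: [1, 3, 3, 3, 4, 5, 5, 6, 7, 9]


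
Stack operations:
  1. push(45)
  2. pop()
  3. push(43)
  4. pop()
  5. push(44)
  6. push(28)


push(45) -> [45]
pop()->45, []
push(43) -> [43]
pop()->43, []
push(44) -> [44]
push(28) -> [44, 28]

Final stack: [44, 28]


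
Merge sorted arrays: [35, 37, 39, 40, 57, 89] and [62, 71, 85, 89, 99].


Take 35 from A
Take 37 from A
Take 39 from A
Take 40 from A
Take 57 from A
Take 62 from B
Take 71 from B
Take 85 from B
Take 89 from A

Merged: [35, 37, 39, 40, 57, 62, 71, 85, 89, 89, 99]


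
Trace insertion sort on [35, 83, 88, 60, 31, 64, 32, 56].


Initial: [35, 83, 88, 60, 31, 64, 32, 56]
Insert 83: [35, 83, 88, 60, 31, 64, 32, 56]
Insert 88: [35, 83, 88, 60, 31, 64, 32, 56]
Insert 60: [35, 60, 83, 88, 31, 64, 32, 56]
Insert 31: [31, 35, 60, 83, 88, 64, 32, 56]
Insert 64: [31, 35, 60, 64, 83, 88, 32, 56]
Insert 32: [31, 32, 35, 60, 64, 83, 88, 56]
Insert 56: [31, 32, 35, 56, 60, 64, 83, 88]

Sorted: [31, 32, 35, 56, 60, 64, 83, 88]


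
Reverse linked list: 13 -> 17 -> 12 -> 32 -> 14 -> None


Step 1: curr=13, set curr.next=prev(None) | reversed so far: 13
Step 2: curr=17, set curr.next=prev(13) | reversed so far: 17 -> 13
Step 3: curr=12, set curr.next=prev(17) | reversed so far: 12 -> 17 -> 13
Step 4: curr=32, set curr.next=prev(12) | reversed so far: 32 -> 12 -> 17 -> 13
Step 5: curr=14, set curr.next=prev(32) | reversed so far: 14 -> 32 -> 12 -> 17 -> 13

14 -> 32 -> 12 -> 17 -> 13 -> None


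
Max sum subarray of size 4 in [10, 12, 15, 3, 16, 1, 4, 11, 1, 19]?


[0:4]: 40
[1:5]: 46
[2:6]: 35
[3:7]: 24
[4:8]: 32
[5:9]: 17
[6:10]: 35

Max: 46 at [1:5]


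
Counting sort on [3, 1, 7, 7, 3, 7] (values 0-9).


Input: [3, 1, 7, 7, 3, 7]
Counts: [0, 1, 0, 2, 0, 0, 0, 3, 0, 0]

Sorted: [1, 3, 3, 7, 7, 7]


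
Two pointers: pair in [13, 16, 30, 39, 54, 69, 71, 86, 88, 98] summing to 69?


lo=0(13)+hi=9(98)=111
lo=0(13)+hi=8(88)=101
lo=0(13)+hi=7(86)=99
lo=0(13)+hi=6(71)=84
lo=0(13)+hi=5(69)=82
lo=0(13)+hi=4(54)=67
lo=1(16)+hi=4(54)=70
lo=1(16)+hi=3(39)=55
lo=2(30)+hi=3(39)=69

Yes: 30+39=69


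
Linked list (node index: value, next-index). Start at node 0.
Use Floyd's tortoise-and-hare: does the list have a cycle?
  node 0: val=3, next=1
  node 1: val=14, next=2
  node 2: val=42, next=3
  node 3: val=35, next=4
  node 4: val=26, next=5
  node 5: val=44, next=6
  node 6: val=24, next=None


Floyd's tortoise (slow, +1) and hare (fast, +2):
  init: slow=0, fast=0
  step 1: slow=1, fast=2
  step 2: slow=2, fast=4
  step 3: slow=3, fast=6
  step 4: fast -> None, no cycle

Cycle: no


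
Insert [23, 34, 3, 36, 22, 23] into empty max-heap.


Insert 23: [23]
Insert 34: [34, 23]
Insert 3: [34, 23, 3]
Insert 36: [36, 34, 3, 23]
Insert 22: [36, 34, 3, 23, 22]
Insert 23: [36, 34, 23, 23, 22, 3]

Final heap: [36, 34, 23, 23, 22, 3]


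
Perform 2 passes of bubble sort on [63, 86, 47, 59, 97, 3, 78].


Initial: [63, 86, 47, 59, 97, 3, 78]
Pass 1: [63, 47, 59, 86, 3, 78, 97] (4 swaps)
Pass 2: [47, 59, 63, 3, 78, 86, 97] (4 swaps)

After 2 passes: [47, 59, 63, 3, 78, 86, 97]


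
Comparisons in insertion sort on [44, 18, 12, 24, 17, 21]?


Algorithm: insertion sort
Input: [44, 18, 12, 24, 17, 21]
Sorted: [12, 17, 18, 21, 24, 44]

12


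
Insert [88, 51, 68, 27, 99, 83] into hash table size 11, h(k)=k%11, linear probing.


Insert 88: h=0 -> slot 0
Insert 51: h=7 -> slot 7
Insert 68: h=2 -> slot 2
Insert 27: h=5 -> slot 5
Insert 99: h=0, 1 probes -> slot 1
Insert 83: h=6 -> slot 6

Table: [88, 99, 68, None, None, 27, 83, 51, None, None, None]


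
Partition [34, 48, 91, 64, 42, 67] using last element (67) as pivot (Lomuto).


Pivot: 67
  34 <= 67: advance i (no swap)
  48 <= 67: advance i (no swap)
  64 <= 67: swap -> [34, 48, 64, 91, 42, 67]
  42 <= 67: swap -> [34, 48, 64, 42, 91, 67]
Place pivot at 4: [34, 48, 64, 42, 67, 91]

Partitioned: [34, 48, 64, 42, 67, 91]


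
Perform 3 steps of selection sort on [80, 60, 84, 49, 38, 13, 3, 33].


Initial: [80, 60, 84, 49, 38, 13, 3, 33]
Step 1: min=3 at 6
  Swap: [3, 60, 84, 49, 38, 13, 80, 33]
Step 2: min=13 at 5
  Swap: [3, 13, 84, 49, 38, 60, 80, 33]
Step 3: min=33 at 7
  Swap: [3, 13, 33, 49, 38, 60, 80, 84]

After 3 steps: [3, 13, 33, 49, 38, 60, 80, 84]


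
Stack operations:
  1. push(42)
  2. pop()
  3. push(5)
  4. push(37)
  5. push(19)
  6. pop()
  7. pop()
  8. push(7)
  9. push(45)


push(42) -> [42]
pop()->42, []
push(5) -> [5]
push(37) -> [5, 37]
push(19) -> [5, 37, 19]
pop()->19, [5, 37]
pop()->37, [5]
push(7) -> [5, 7]
push(45) -> [5, 7, 45]

Final stack: [5, 7, 45]


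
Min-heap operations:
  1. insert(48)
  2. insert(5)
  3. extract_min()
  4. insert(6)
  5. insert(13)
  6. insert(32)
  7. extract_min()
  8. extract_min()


insert(48) -> [48]
insert(5) -> [5, 48]
extract_min()->5, [48]
insert(6) -> [6, 48]
insert(13) -> [6, 48, 13]
insert(32) -> [6, 32, 13, 48]
extract_min()->6, [13, 32, 48]
extract_min()->13, [32, 48]

Final heap: [32, 48]


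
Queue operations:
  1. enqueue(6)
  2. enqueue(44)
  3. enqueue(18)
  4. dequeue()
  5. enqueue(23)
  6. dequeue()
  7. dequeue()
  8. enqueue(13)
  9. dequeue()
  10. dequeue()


enqueue(6) -> [6]
enqueue(44) -> [6, 44]
enqueue(18) -> [6, 44, 18]
dequeue()->6, [44, 18]
enqueue(23) -> [44, 18, 23]
dequeue()->44, [18, 23]
dequeue()->18, [23]
enqueue(13) -> [23, 13]
dequeue()->23, [13]
dequeue()->13, []

Final queue: []


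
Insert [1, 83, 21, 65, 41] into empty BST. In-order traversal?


Insert 1: root
Insert 83: R from 1
Insert 21: R from 1 -> L from 83
Insert 65: R from 1 -> L from 83 -> R from 21
Insert 41: R from 1 -> L from 83 -> R from 21 -> L from 65

In-order: [1, 21, 41, 65, 83]


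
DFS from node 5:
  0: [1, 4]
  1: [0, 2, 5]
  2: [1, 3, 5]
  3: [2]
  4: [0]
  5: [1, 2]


Visit 5, push [2, 1]
Visit 1, push [2, 0]
Visit 0, push [4]
Visit 4, push []
Visit 2, push [3]
Visit 3, push []

DFS order: [5, 1, 0, 4, 2, 3]


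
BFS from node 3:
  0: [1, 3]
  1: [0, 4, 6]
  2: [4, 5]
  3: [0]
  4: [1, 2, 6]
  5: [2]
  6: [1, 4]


Visit 3, enqueue [0]
Visit 0, enqueue [1]
Visit 1, enqueue [4, 6]
Visit 4, enqueue [2]
Visit 6, enqueue []
Visit 2, enqueue [5]
Visit 5, enqueue []

BFS order: [3, 0, 1, 4, 6, 2, 5]


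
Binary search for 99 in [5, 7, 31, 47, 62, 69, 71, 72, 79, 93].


Step 1: lo=0, hi=9, mid=4, val=62
Step 2: lo=5, hi=9, mid=7, val=72
Step 3: lo=8, hi=9, mid=8, val=79
Step 4: lo=9, hi=9, mid=9, val=93

Not found


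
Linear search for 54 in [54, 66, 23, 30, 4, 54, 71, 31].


i=0: 54==54 found!

Found at 0, 1 comps


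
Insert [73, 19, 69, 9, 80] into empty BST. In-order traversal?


Insert 73: root
Insert 19: L from 73
Insert 69: L from 73 -> R from 19
Insert 9: L from 73 -> L from 19
Insert 80: R from 73

In-order: [9, 19, 69, 73, 80]


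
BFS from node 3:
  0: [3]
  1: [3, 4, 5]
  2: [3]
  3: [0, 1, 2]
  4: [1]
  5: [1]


Visit 3, enqueue [0, 1, 2]
Visit 0, enqueue []
Visit 1, enqueue [4, 5]
Visit 2, enqueue []
Visit 4, enqueue []
Visit 5, enqueue []

BFS order: [3, 0, 1, 2, 4, 5]


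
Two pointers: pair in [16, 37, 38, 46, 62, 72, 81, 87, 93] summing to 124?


lo=0(16)+hi=8(93)=109
lo=1(37)+hi=8(93)=130
lo=1(37)+hi=7(87)=124

Yes: 37+87=124


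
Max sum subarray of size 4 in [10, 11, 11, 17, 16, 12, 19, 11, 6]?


[0:4]: 49
[1:5]: 55
[2:6]: 56
[3:7]: 64
[4:8]: 58
[5:9]: 48

Max: 64 at [3:7]


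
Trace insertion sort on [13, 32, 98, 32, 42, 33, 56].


Initial: [13, 32, 98, 32, 42, 33, 56]
Insert 32: [13, 32, 98, 32, 42, 33, 56]
Insert 98: [13, 32, 98, 32, 42, 33, 56]
Insert 32: [13, 32, 32, 98, 42, 33, 56]
Insert 42: [13, 32, 32, 42, 98, 33, 56]
Insert 33: [13, 32, 32, 33, 42, 98, 56]
Insert 56: [13, 32, 32, 33, 42, 56, 98]

Sorted: [13, 32, 32, 33, 42, 56, 98]


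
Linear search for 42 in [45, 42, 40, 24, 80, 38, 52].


i=0: 45!=42
i=1: 42==42 found!

Found at 1, 2 comps


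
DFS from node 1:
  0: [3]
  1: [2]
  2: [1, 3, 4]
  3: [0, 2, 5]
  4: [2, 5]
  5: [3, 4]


Visit 1, push [2]
Visit 2, push [4, 3]
Visit 3, push [5, 0]
Visit 0, push []
Visit 5, push [4]
Visit 4, push []

DFS order: [1, 2, 3, 0, 5, 4]


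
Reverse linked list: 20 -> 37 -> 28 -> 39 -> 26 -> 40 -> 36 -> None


Step 1: curr=20, set curr.next=prev(None) | reversed so far: 20
Step 2: curr=37, set curr.next=prev(20) | reversed so far: 37 -> 20
Step 3: curr=28, set curr.next=prev(37) | reversed so far: 28 -> 37 -> 20
Step 4: curr=39, set curr.next=prev(28) | reversed so far: 39 -> 28 -> 37 -> 20
Step 5: curr=26, set curr.next=prev(39) | reversed so far: 26 -> 39 -> 28 -> 37 -> 20
Step 6: curr=40, set curr.next=prev(26) | reversed so far: 40 -> 26 -> 39 -> 28 -> 37 -> 20
Step 7: curr=36, set curr.next=prev(40) | reversed so far: 36 -> 40 -> 26 -> 39 -> 28 -> 37 -> 20

36 -> 40 -> 26 -> 39 -> 28 -> 37 -> 20 -> None


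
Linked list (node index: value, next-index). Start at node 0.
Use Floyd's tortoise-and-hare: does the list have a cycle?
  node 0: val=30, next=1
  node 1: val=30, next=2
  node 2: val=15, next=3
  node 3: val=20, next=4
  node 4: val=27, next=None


Floyd's tortoise (slow, +1) and hare (fast, +2):
  init: slow=0, fast=0
  step 1: slow=1, fast=2
  step 2: slow=2, fast=4
  step 3: fast -> None, no cycle

Cycle: no


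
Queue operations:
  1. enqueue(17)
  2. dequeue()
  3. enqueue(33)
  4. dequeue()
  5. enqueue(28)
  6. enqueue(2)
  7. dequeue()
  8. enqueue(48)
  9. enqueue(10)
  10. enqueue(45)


enqueue(17) -> [17]
dequeue()->17, []
enqueue(33) -> [33]
dequeue()->33, []
enqueue(28) -> [28]
enqueue(2) -> [28, 2]
dequeue()->28, [2]
enqueue(48) -> [2, 48]
enqueue(10) -> [2, 48, 10]
enqueue(45) -> [2, 48, 10, 45]

Final queue: [2, 48, 10, 45]


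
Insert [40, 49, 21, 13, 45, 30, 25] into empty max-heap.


Insert 40: [40]
Insert 49: [49, 40]
Insert 21: [49, 40, 21]
Insert 13: [49, 40, 21, 13]
Insert 45: [49, 45, 21, 13, 40]
Insert 30: [49, 45, 30, 13, 40, 21]
Insert 25: [49, 45, 30, 13, 40, 21, 25]

Final heap: [49, 45, 30, 13, 40, 21, 25]


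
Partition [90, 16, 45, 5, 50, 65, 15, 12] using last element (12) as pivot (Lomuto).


Pivot: 12
  5 <= 12: swap -> [5, 16, 45, 90, 50, 65, 15, 12]
Place pivot at 1: [5, 12, 45, 90, 50, 65, 15, 16]

Partitioned: [5, 12, 45, 90, 50, 65, 15, 16]


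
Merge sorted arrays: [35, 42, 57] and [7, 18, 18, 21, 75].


Take 7 from B
Take 18 from B
Take 18 from B
Take 21 from B
Take 35 from A
Take 42 from A
Take 57 from A

Merged: [7, 18, 18, 21, 35, 42, 57, 75]


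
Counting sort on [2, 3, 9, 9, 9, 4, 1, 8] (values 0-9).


Input: [2, 3, 9, 9, 9, 4, 1, 8]
Counts: [0, 1, 1, 1, 1, 0, 0, 0, 1, 3]

Sorted: [1, 2, 3, 4, 8, 9, 9, 9]


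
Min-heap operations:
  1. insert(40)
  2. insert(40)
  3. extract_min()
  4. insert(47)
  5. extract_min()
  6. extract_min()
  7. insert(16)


insert(40) -> [40]
insert(40) -> [40, 40]
extract_min()->40, [40]
insert(47) -> [40, 47]
extract_min()->40, [47]
extract_min()->47, []
insert(16) -> [16]

Final heap: [16]


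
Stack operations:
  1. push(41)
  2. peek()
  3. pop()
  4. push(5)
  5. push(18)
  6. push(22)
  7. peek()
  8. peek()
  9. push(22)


push(41) -> [41]
peek()->41
pop()->41, []
push(5) -> [5]
push(18) -> [5, 18]
push(22) -> [5, 18, 22]
peek()->22
peek()->22
push(22) -> [5, 18, 22, 22]

Final stack: [5, 18, 22, 22]


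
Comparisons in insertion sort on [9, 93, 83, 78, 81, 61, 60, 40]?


Algorithm: insertion sort
Input: [9, 93, 83, 78, 81, 61, 60, 40]
Sorted: [9, 40, 60, 61, 78, 81, 83, 93]

27


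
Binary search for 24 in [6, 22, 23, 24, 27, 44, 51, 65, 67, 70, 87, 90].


Step 1: lo=0, hi=11, mid=5, val=44
Step 2: lo=0, hi=4, mid=2, val=23
Step 3: lo=3, hi=4, mid=3, val=24

Found at index 3


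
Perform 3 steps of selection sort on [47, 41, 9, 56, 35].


Initial: [47, 41, 9, 56, 35]
Step 1: min=9 at 2
  Swap: [9, 41, 47, 56, 35]
Step 2: min=35 at 4
  Swap: [9, 35, 47, 56, 41]
Step 3: min=41 at 4
  Swap: [9, 35, 41, 56, 47]

After 3 steps: [9, 35, 41, 56, 47]


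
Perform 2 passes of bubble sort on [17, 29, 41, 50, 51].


Initial: [17, 29, 41, 50, 51]
Pass 1: [17, 29, 41, 50, 51] (0 swaps)
Pass 2: [17, 29, 41, 50, 51] (0 swaps)

After 2 passes: [17, 29, 41, 50, 51]


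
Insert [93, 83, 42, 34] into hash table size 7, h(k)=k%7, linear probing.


Insert 93: h=2 -> slot 2
Insert 83: h=6 -> slot 6
Insert 42: h=0 -> slot 0
Insert 34: h=6, 2 probes -> slot 1

Table: [42, 34, 93, None, None, None, 83]


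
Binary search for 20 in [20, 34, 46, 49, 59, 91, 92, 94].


Step 1: lo=0, hi=7, mid=3, val=49
Step 2: lo=0, hi=2, mid=1, val=34
Step 3: lo=0, hi=0, mid=0, val=20

Found at index 0


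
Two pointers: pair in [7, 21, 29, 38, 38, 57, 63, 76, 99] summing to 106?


lo=0(7)+hi=8(99)=106

Yes: 7+99=106


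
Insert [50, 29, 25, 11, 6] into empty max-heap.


Insert 50: [50]
Insert 29: [50, 29]
Insert 25: [50, 29, 25]
Insert 11: [50, 29, 25, 11]
Insert 6: [50, 29, 25, 11, 6]

Final heap: [50, 29, 25, 11, 6]


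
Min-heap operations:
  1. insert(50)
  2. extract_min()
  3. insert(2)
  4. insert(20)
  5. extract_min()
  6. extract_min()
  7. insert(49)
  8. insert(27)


insert(50) -> [50]
extract_min()->50, []
insert(2) -> [2]
insert(20) -> [2, 20]
extract_min()->2, [20]
extract_min()->20, []
insert(49) -> [49]
insert(27) -> [27, 49]

Final heap: [27, 49]


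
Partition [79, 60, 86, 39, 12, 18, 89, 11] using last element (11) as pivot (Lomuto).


Pivot: 11
Place pivot at 0: [11, 60, 86, 39, 12, 18, 89, 79]

Partitioned: [11, 60, 86, 39, 12, 18, 89, 79]


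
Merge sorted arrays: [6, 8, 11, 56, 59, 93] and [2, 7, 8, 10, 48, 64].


Take 2 from B
Take 6 from A
Take 7 from B
Take 8 from A
Take 8 from B
Take 10 from B
Take 11 from A
Take 48 from B
Take 56 from A
Take 59 from A
Take 64 from B

Merged: [2, 6, 7, 8, 8, 10, 11, 48, 56, 59, 64, 93]


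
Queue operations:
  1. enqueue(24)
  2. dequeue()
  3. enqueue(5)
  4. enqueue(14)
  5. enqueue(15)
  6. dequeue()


enqueue(24) -> [24]
dequeue()->24, []
enqueue(5) -> [5]
enqueue(14) -> [5, 14]
enqueue(15) -> [5, 14, 15]
dequeue()->5, [14, 15]

Final queue: [14, 15]


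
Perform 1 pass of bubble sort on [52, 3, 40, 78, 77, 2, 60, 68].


Initial: [52, 3, 40, 78, 77, 2, 60, 68]
Pass 1: [3, 40, 52, 77, 2, 60, 68, 78] (6 swaps)

After 1 pass: [3, 40, 52, 77, 2, 60, 68, 78]


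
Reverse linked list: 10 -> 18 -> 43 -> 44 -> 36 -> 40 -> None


Step 1: curr=10, set curr.next=prev(None) | reversed so far: 10
Step 2: curr=18, set curr.next=prev(10) | reversed so far: 18 -> 10
Step 3: curr=43, set curr.next=prev(18) | reversed so far: 43 -> 18 -> 10
Step 4: curr=44, set curr.next=prev(43) | reversed so far: 44 -> 43 -> 18 -> 10
Step 5: curr=36, set curr.next=prev(44) | reversed so far: 36 -> 44 -> 43 -> 18 -> 10
Step 6: curr=40, set curr.next=prev(36) | reversed so far: 40 -> 36 -> 44 -> 43 -> 18 -> 10

40 -> 36 -> 44 -> 43 -> 18 -> 10 -> None


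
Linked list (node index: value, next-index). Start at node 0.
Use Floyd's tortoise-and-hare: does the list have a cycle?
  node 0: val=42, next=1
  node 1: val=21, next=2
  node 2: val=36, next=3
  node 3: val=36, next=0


Floyd's tortoise (slow, +1) and hare (fast, +2):
  init: slow=0, fast=0
  step 1: slow=1, fast=2
  step 2: slow=2, fast=0
  step 3: slow=3, fast=2
  step 4: slow=0, fast=0
  slow == fast at node 0: cycle detected

Cycle: yes


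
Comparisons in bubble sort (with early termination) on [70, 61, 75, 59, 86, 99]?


Algorithm: bubble sort (with early termination)
Input: [70, 61, 75, 59, 86, 99]
Sorted: [59, 61, 70, 75, 86, 99]

14


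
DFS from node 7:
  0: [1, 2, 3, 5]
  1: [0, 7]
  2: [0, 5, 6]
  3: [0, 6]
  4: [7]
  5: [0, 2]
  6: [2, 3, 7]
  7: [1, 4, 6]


Visit 7, push [6, 4, 1]
Visit 1, push [0]
Visit 0, push [5, 3, 2]
Visit 2, push [6, 5]
Visit 5, push []
Visit 6, push [3]
Visit 3, push []
Visit 4, push []

DFS order: [7, 1, 0, 2, 5, 6, 3, 4]


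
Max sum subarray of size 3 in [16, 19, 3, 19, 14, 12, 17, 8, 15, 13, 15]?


[0:3]: 38
[1:4]: 41
[2:5]: 36
[3:6]: 45
[4:7]: 43
[5:8]: 37
[6:9]: 40
[7:10]: 36
[8:11]: 43

Max: 45 at [3:6]


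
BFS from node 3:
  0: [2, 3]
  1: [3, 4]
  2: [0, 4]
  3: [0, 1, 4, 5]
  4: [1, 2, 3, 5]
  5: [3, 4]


Visit 3, enqueue [0, 1, 4, 5]
Visit 0, enqueue [2]
Visit 1, enqueue []
Visit 4, enqueue []
Visit 5, enqueue []
Visit 2, enqueue []

BFS order: [3, 0, 1, 4, 5, 2]


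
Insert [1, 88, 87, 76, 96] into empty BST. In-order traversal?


Insert 1: root
Insert 88: R from 1
Insert 87: R from 1 -> L from 88
Insert 76: R from 1 -> L from 88 -> L from 87
Insert 96: R from 1 -> R from 88

In-order: [1, 76, 87, 88, 96]


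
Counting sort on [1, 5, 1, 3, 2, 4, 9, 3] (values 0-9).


Input: [1, 5, 1, 3, 2, 4, 9, 3]
Counts: [0, 2, 1, 2, 1, 1, 0, 0, 0, 1]

Sorted: [1, 1, 2, 3, 3, 4, 5, 9]


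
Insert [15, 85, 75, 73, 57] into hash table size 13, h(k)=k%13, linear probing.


Insert 15: h=2 -> slot 2
Insert 85: h=7 -> slot 7
Insert 75: h=10 -> slot 10
Insert 73: h=8 -> slot 8
Insert 57: h=5 -> slot 5

Table: [None, None, 15, None, None, 57, None, 85, 73, None, 75, None, None]


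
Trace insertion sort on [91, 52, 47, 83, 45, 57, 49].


Initial: [91, 52, 47, 83, 45, 57, 49]
Insert 52: [52, 91, 47, 83, 45, 57, 49]
Insert 47: [47, 52, 91, 83, 45, 57, 49]
Insert 83: [47, 52, 83, 91, 45, 57, 49]
Insert 45: [45, 47, 52, 83, 91, 57, 49]
Insert 57: [45, 47, 52, 57, 83, 91, 49]
Insert 49: [45, 47, 49, 52, 57, 83, 91]

Sorted: [45, 47, 49, 52, 57, 83, 91]


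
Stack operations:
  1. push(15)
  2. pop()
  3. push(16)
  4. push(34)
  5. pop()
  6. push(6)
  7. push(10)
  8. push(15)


push(15) -> [15]
pop()->15, []
push(16) -> [16]
push(34) -> [16, 34]
pop()->34, [16]
push(6) -> [16, 6]
push(10) -> [16, 6, 10]
push(15) -> [16, 6, 10, 15]

Final stack: [16, 6, 10, 15]


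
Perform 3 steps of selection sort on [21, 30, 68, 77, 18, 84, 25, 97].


Initial: [21, 30, 68, 77, 18, 84, 25, 97]
Step 1: min=18 at 4
  Swap: [18, 30, 68, 77, 21, 84, 25, 97]
Step 2: min=21 at 4
  Swap: [18, 21, 68, 77, 30, 84, 25, 97]
Step 3: min=25 at 6
  Swap: [18, 21, 25, 77, 30, 84, 68, 97]

After 3 steps: [18, 21, 25, 77, 30, 84, 68, 97]


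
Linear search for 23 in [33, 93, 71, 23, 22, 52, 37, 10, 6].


i=0: 33!=23
i=1: 93!=23
i=2: 71!=23
i=3: 23==23 found!

Found at 3, 4 comps


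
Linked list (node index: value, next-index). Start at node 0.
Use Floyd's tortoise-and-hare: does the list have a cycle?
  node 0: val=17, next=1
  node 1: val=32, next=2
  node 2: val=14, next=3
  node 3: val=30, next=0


Floyd's tortoise (slow, +1) and hare (fast, +2):
  init: slow=0, fast=0
  step 1: slow=1, fast=2
  step 2: slow=2, fast=0
  step 3: slow=3, fast=2
  step 4: slow=0, fast=0
  slow == fast at node 0: cycle detected

Cycle: yes


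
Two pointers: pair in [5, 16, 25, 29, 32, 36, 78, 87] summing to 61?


lo=0(5)+hi=7(87)=92
lo=0(5)+hi=6(78)=83
lo=0(5)+hi=5(36)=41
lo=1(16)+hi=5(36)=52
lo=2(25)+hi=5(36)=61

Yes: 25+36=61


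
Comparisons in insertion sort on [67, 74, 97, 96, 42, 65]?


Algorithm: insertion sort
Input: [67, 74, 97, 96, 42, 65]
Sorted: [42, 65, 67, 74, 96, 97]

13


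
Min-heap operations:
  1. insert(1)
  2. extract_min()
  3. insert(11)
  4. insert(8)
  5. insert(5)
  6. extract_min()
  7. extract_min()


insert(1) -> [1]
extract_min()->1, []
insert(11) -> [11]
insert(8) -> [8, 11]
insert(5) -> [5, 11, 8]
extract_min()->5, [8, 11]
extract_min()->8, [11]

Final heap: [11]


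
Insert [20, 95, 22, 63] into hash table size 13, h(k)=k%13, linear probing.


Insert 20: h=7 -> slot 7
Insert 95: h=4 -> slot 4
Insert 22: h=9 -> slot 9
Insert 63: h=11 -> slot 11

Table: [None, None, None, None, 95, None, None, 20, None, 22, None, 63, None]


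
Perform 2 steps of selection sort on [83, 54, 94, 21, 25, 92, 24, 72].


Initial: [83, 54, 94, 21, 25, 92, 24, 72]
Step 1: min=21 at 3
  Swap: [21, 54, 94, 83, 25, 92, 24, 72]
Step 2: min=24 at 6
  Swap: [21, 24, 94, 83, 25, 92, 54, 72]

After 2 steps: [21, 24, 94, 83, 25, 92, 54, 72]


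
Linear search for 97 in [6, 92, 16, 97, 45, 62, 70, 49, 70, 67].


i=0: 6!=97
i=1: 92!=97
i=2: 16!=97
i=3: 97==97 found!

Found at 3, 4 comps


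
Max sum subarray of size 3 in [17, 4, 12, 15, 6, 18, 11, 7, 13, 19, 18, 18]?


[0:3]: 33
[1:4]: 31
[2:5]: 33
[3:6]: 39
[4:7]: 35
[5:8]: 36
[6:9]: 31
[7:10]: 39
[8:11]: 50
[9:12]: 55

Max: 55 at [9:12]


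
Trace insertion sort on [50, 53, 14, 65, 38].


Initial: [50, 53, 14, 65, 38]
Insert 53: [50, 53, 14, 65, 38]
Insert 14: [14, 50, 53, 65, 38]
Insert 65: [14, 50, 53, 65, 38]
Insert 38: [14, 38, 50, 53, 65]

Sorted: [14, 38, 50, 53, 65]


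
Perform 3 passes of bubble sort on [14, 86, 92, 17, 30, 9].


Initial: [14, 86, 92, 17, 30, 9]
Pass 1: [14, 86, 17, 30, 9, 92] (3 swaps)
Pass 2: [14, 17, 30, 9, 86, 92] (3 swaps)
Pass 3: [14, 17, 9, 30, 86, 92] (1 swaps)

After 3 passes: [14, 17, 9, 30, 86, 92]


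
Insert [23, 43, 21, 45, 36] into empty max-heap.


Insert 23: [23]
Insert 43: [43, 23]
Insert 21: [43, 23, 21]
Insert 45: [45, 43, 21, 23]
Insert 36: [45, 43, 21, 23, 36]

Final heap: [45, 43, 21, 23, 36]


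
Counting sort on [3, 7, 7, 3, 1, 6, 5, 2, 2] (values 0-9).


Input: [3, 7, 7, 3, 1, 6, 5, 2, 2]
Counts: [0, 1, 2, 2, 0, 1, 1, 2, 0, 0]

Sorted: [1, 2, 2, 3, 3, 5, 6, 7, 7]


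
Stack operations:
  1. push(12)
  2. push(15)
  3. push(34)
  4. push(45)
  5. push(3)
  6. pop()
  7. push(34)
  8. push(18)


push(12) -> [12]
push(15) -> [12, 15]
push(34) -> [12, 15, 34]
push(45) -> [12, 15, 34, 45]
push(3) -> [12, 15, 34, 45, 3]
pop()->3, [12, 15, 34, 45]
push(34) -> [12, 15, 34, 45, 34]
push(18) -> [12, 15, 34, 45, 34, 18]

Final stack: [12, 15, 34, 45, 34, 18]


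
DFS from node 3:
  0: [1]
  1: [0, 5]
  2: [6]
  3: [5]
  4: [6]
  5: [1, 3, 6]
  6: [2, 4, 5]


Visit 3, push [5]
Visit 5, push [6, 1]
Visit 1, push [0]
Visit 0, push []
Visit 6, push [4, 2]
Visit 2, push []
Visit 4, push []

DFS order: [3, 5, 1, 0, 6, 2, 4]
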